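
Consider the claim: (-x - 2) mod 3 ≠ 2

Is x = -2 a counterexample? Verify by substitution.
Substitute x = -2 into the relation:
x = -2: LHS = (-(-2) - 2) mod 3 = 0 mod 3 = 0; 0 ≠ 2 — holds

The claim holds here, so x = -2 is not a counterexample. (A counterexample exists elsewhere, e.g. x = -1.)

Answer: No, x = -2 is not a counterexample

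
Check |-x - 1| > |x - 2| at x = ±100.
x = 100: LHS = |-100 - 1| = |-101| = 101, RHS = |100 - 2| = |98| = 98; 101 > 98 — holds
x = -100: LHS = |-(-100) - 1| = |99| = 99, RHS = |(-100) - 2| = |-102| = 102; 99 > 102 — FAILS

Answer: Partially: holds for x = 100, fails for x = -100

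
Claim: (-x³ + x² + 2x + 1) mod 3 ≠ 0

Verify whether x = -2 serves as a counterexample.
Substitute x = -2 into the relation:
x = -2: LHS = (-(-2)³ + (-2)² + 2·(-2) + 1) mod 3 = 9 mod 3 = 0; 0 ≠ 0 — FAILS

Since the claim fails at x = -2, this value is a counterexample.

Answer: Yes, x = -2 is a counterexample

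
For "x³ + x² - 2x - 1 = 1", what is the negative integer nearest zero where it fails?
Testing negative integers from -1 downward:
x = -1: LHS = (-1)³ + (-1)² - 2·(-1) - 1 = 1; 1 = 1 — holds
x = -2: LHS = (-2)³ + (-2)² - 2·(-2) - 1 = -1; -1 = 1 — FAILS  ← closest negative counterexample to 0

Answer: x = -2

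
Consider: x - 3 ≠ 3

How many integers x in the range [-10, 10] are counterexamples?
Counterexamples in [-10, 10]: {6}.

Counting them gives 1 values.

Answer: 1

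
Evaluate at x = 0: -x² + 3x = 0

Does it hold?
x = 0: LHS = -0² + 3·0 = 0; 0 = 0 — holds

The relation is satisfied at x = 0.

Answer: Yes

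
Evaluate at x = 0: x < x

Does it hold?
x = 0: 0 < 0 — FAILS

The relation fails at x = 0, so x = 0 is a counterexample.

Answer: No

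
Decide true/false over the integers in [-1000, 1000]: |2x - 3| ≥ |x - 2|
Over all integers in [-1000, 1000], LHS − RHS is smallest at x = 1, where it equals 0:
x = 1: LHS = |2·1 - 3| = |-1| = 1, RHS = |1 - 2| = |-1| = 1; 1 ≥ 1 — holds
At the ends of the range:
x = -1000: LHS = |2·(-1000) - 3| = |-2003| = 2003, RHS = |(-1000) - 2| = |-1002| = 1002; 2003 ≥ 1002 — holds
x = 1000: LHS = |2·1000 - 3| = |1997| = 1997, RHS = |1000 - 2| = |998| = 998; 1997 ≥ 998 — holds
Hence LHS − RHS is never negative, i.e. LHS ≥ RHS throughout, so the relation holds for every integer in [-1000, 1000].

No counterexample exists.

Answer: True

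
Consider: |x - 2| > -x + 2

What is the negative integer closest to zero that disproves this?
Testing negative integers from -1 downward:
x = -1: LHS = |(-1) - 2| = |-3| = 3, RHS = -(-1) + 2 = 3; 3 > 3 — FAILS  ← closest negative counterexample to 0

Answer: x = -1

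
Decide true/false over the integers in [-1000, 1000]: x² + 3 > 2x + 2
The claim fails at x = 1:
x = 1: LHS = 1² + 3 = 4, RHS = 2·1 + 2 = 4; 4 > 4 — FAILS

Because a single integer refutes it, the statement is false.

Answer: False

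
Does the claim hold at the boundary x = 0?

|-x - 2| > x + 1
x = 0: LHS = |-0 - 2| = |-2| = 2, RHS = 0 + 1 = 1; 2 > 1 — holds

The relation is satisfied at x = 0.

Answer: Yes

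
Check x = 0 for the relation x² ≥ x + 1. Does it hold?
x = 0: LHS = 0² = 0, RHS = 0 + 1 = 1; 0 ≥ 1 — FAILS

The relation fails at x = 0, so x = 0 is a counterexample.

Answer: No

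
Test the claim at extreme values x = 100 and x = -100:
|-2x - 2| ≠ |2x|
x = 100: LHS = |-2·100 - 2| = |-202| = 202, RHS = |2·100| = |200| = 200; 202 ≠ 200 — holds
x = -100: LHS = |-2·(-100) - 2| = |198| = 198, RHS = |2·(-100)| = |-200| = 200; 198 ≠ 200 — holds

Answer: Yes, holds for both x = 100 and x = -100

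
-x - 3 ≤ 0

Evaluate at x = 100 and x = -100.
x = 100: LHS = -100 - 3 = -103; -103 ≤ 0 — holds
x = -100: LHS = -(-100) - 3 = 97; 97 ≤ 0 — FAILS

Answer: Partially: holds for x = 100, fails for x = -100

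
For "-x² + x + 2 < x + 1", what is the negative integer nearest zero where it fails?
Testing negative integers from -1 downward:
x = -1: LHS = -(-1)² + (-1) + 2 = 0, RHS = (-1) + 1 = 0; 0 < 0 — FAILS  ← closest negative counterexample to 0

Answer: x = -1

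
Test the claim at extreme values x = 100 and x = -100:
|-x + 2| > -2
x = 100: LHS = |-100 + 2| = |-98| = 98; 98 > -2 — holds
x = -100: LHS = |-(-100) + 2| = |102| = 102; 102 > -2 — holds

Answer: Yes, holds for both x = 100 and x = -100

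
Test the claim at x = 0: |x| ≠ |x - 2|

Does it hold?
x = 0: LHS = |0| = 0, RHS = |0 - 2| = |-2| = 2; 0 ≠ 2 — holds

The relation is satisfied at x = 0.

Answer: Yes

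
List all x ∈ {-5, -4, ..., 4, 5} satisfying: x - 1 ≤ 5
Over all integers in [-5, 5], LHS − RHS is largest at x = 5, where it equals -1:
x = 5: LHS = 5 - 1 = 4; 4 ≤ 5 — holds
At the ends of the range:
x = -5: LHS = (-5) - 1 = -6; -6 ≤ 5 — holds
Hence LHS − RHS is never positive, i.e. LHS ≤ RHS throughout, so the relation holds for every integer in [-5, 5].

Answer: All integers in [-5, 5]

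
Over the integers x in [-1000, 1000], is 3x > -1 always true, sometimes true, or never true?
Holds at x = 0: LHS = 3·0 = 0; 0 > -1 — holds
Fails at x = -1: LHS = 3·(-1) = -3; -3 > -1 — FAILS
It is satisfied by some integers in the range but not all.

Answer: Sometimes true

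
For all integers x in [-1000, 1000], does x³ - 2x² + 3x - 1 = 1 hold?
The claim fails at x = 0:
x = 0: LHS = 0³ - 2·0² + 3·0 - 1 = -1; -1 = 1 — FAILS

Because a single integer refutes it, the statement is false.

Answer: False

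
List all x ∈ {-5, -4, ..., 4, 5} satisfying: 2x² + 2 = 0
Over all integers in [-5, 5], LHS − RHS is always positive; it is smallest at x = 0, where it equals 2:
x = 0: LHS = 2·0² + 2 = 2; 2 = 0 — FAILS
At the ends of the range:
x = -5: LHS = 2·(-5)² + 2 = 52; 52 = 0 — FAILS
x = 5: LHS = 2·5² + 2 = 52; 52 = 0 — FAILS
Hence LHS − RHS is never 0, i.e. the two sides are never equal, so the claimed relation (=) fails for every integer in [-5, 5].

Answer: None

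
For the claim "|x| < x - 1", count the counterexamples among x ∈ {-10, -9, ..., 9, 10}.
Counterexamples in [-10, 10]: {-10, -9, -8, -7, -6, -5, -4, -3, -2, -1, 0, 1, 2, 3, 4, 5, 6, 7, 8, 9, 10}.

Counting them gives 21 values.

Answer: 21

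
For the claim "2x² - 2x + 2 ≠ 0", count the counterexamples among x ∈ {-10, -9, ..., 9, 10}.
Over all integers in [-10, 10], LHS − RHS is always positive; it is smallest at x = 0, where it equals 2:
x = 0: LHS = 2·0² - 2·0 + 2 = 2; 2 ≠ 0 — holds
At the ends of the range:
x = -10: LHS = 2·(-10)² - 2·(-10) + 2 = 222; 222 ≠ 0 — holds
x = 10: LHS = 2·10² - 2·10 + 2 = 182; 182 ≠ 0 — holds
Hence LHS − RHS is never 0, i.e. the two sides are never equal, so the relation holds for every integer in [-10, 10].

No counterexample appears in that range.

Answer: 0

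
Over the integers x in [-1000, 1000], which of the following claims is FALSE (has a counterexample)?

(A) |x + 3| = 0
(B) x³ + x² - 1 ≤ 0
(A) x = 0: LHS = |0 + 3| = |3| = 3; 3 = 0 — FAILS
(B) x = 1: LHS = 1³ + 1² - 1 = 1; 1 ≤ 0 — FAILS

Answer: Both A and B are false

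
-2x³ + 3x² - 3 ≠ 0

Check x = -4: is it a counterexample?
Substitute x = -4 into the relation:
x = -4: LHS = -2·(-4)³ + 3·(-4)² - 3 = 173; 173 ≠ 0 — holds

The relation holds at x = -4, so it is not a counterexample.

Answer: No, x = -4 is not a counterexample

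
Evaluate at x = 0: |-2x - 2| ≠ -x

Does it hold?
x = 0: LHS = |-2·0 - 2| = |-2| = 2, RHS = -0 = 0; 2 ≠ 0 — holds

The relation is satisfied at x = 0.

Answer: Yes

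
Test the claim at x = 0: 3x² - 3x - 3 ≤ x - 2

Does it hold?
x = 0: LHS = 3·0² - 3·0 - 3 = -3, RHS = 0 - 2 = -2; -3 ≤ -2 — holds

The relation is satisfied at x = 0.

Answer: Yes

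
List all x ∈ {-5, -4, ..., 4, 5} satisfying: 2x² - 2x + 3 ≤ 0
Over all integers in [-5, 5], LHS − RHS is smallest at x = 0, where it equals 3:
x = 0: LHS = 2·0² - 2·0 + 3 = 3; 3 ≤ 0 — FAILS
At the ends of the range:
x = -5: LHS = 2·(-5)² - 2·(-5) + 3 = 63; 63 ≤ 0 — FAILS
x = 5: LHS = 2·5² - 2·5 + 3 = 43; 43 ≤ 0 — FAILS
Hence LHS − RHS is never zero or negative, i.e. LHS > RHS throughout, so the claimed relation (≤) fails for every integer in [-5, 5].

Answer: None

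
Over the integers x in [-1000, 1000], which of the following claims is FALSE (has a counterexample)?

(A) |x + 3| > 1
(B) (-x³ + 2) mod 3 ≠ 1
(A) x = -2: LHS = |(-2) + 3| = |1| = 1; 1 > 1 — FAILS
(B) x = 1: LHS = (-1³ + 2) mod 3 = 1 mod 3 = 1; 1 ≠ 1 — FAILS

Answer: Both A and B are false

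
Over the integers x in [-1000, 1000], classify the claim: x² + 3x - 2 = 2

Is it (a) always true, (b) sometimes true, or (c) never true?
Holds at x = 1: LHS = 1² + 3·1 - 2 = 2; 2 = 2 — holds
Fails at x = 0: LHS = 0² + 3·0 - 2 = -2; -2 = 2 — FAILS
It is satisfied by some integers in the range but not all.

Answer: Sometimes true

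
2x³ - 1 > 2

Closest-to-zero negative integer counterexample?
Testing negative integers from -1 downward:
x = -1: LHS = 2·(-1)³ - 1 = -3; -3 > 2 — FAILS  ← closest negative counterexample to 0

Answer: x = -1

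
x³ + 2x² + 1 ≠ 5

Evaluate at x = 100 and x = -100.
x = 100: LHS = 100³ + 2·100² + 1 = 1020001; 1020001 ≠ 5 — holds
x = -100: LHS = (-100)³ + 2·(-100)² + 1 = -979999; -979999 ≠ 5 — holds

Answer: Yes, holds for both x = 100 and x = -100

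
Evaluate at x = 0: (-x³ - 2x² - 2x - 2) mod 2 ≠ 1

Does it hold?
x = 0: LHS = (-0³ - 2·0² - 2·0 - 2) mod 2 = (-2) mod 2 = 0; 0 ≠ 1 — holds

The relation is satisfied at x = 0.

Answer: Yes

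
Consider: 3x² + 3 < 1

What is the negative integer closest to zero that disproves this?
Testing negative integers from -1 downward:
x = -1: LHS = 3·(-1)² + 3 = 6; 6 < 1 — FAILS  ← closest negative counterexample to 0

Answer: x = -1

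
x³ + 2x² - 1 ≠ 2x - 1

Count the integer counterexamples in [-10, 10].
Counterexamples in [-10, 10]: {0}.

Counting them gives 1 values.

Answer: 1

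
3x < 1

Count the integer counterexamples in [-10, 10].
Counterexamples in [-10, 10]: {1, 2, 3, 4, 5, 6, 7, 8, 9, 10}.

Counting them gives 10 values.

Answer: 10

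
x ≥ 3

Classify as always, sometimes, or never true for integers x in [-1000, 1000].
Holds at x = 3: 3 ≥ 3 — holds
Fails at x = 0: 0 ≥ 3 — FAILS
It is satisfied by some integers in the range but not all.

Answer: Sometimes true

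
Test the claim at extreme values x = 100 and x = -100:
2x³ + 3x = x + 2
x = 100: LHS = 2·100³ + 3·100 = 2000300, RHS = 100 + 2 = 102; 2000300 = 102 — FAILS
x = -100: LHS = 2·(-100)³ + 3·(-100) = -2000300, RHS = (-100) + 2 = -98; -2000300 = -98 — FAILS

Answer: No, fails for both x = 100 and x = -100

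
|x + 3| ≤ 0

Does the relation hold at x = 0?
x = 0: LHS = |0 + 3| = |3| = 3; 3 ≤ 0 — FAILS

The relation fails at x = 0, so x = 0 is a counterexample.

Answer: No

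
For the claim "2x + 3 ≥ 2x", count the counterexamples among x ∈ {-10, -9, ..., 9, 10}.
Over all integers in [-10, 10], LHS − RHS is smallest at x = 0, where it equals 3:
x = 0: LHS = 2·0 + 3 = 3, RHS = 2·0 = 0; 3 ≥ 0 — holds
At the ends of the range:
x = -10: LHS = 2·(-10) + 3 = -17, RHS = 2·(-10) = -20; -17 ≥ -20 — holds
x = 10: LHS = 2·10 + 3 = 23, RHS = 2·10 = 20; 23 ≥ 20 — holds
Hence LHS − RHS is never negative, i.e. LHS ≥ RHS throughout, so the relation holds for every integer in [-10, 10].

No counterexample appears in that range.

Answer: 0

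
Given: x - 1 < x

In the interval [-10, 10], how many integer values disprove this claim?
Over all integers in [-10, 10], LHS − RHS is largest at x = 0, where it equals -1:
x = 0: LHS = 0 - 1 = -1; -1 < 0 — holds
At the ends of the range:
x = -10: LHS = (-10) - 1 = -11; -11 < -10 — holds
x = 10: LHS = 10 - 1 = 9; 9 < 10 — holds
Hence LHS − RHS is never zero or positive, i.e. LHS < RHS throughout, so the relation holds for every integer in [-10, 10].

No counterexample appears in that range.

Answer: 0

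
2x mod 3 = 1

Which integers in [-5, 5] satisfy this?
Holds for: {-4, -1, 2, 5}
Fails for: {-5, -3, -2, 0, 1, 3, 4}

Answer: {-4, -1, 2, 5}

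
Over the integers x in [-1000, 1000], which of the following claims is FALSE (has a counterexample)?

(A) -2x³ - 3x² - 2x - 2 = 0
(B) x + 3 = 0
(A) x = 0: LHS = -2·0³ - 3·0² - 2·0 - 2 = -2; -2 = 0 — FAILS
(B) x = 0: LHS = 0 + 3 = 3; 3 = 0 — FAILS

Answer: Both A and B are false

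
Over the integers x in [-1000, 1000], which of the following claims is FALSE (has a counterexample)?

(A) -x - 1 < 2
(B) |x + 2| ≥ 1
(A) x = -3: LHS = -(-3) - 1 = 2; 2 < 2 — FAILS
(B) x = -2: LHS = |(-2) + 2| = |0| = 0; 0 ≥ 1 — FAILS

Answer: Both A and B are false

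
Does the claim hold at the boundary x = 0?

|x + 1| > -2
x = 0: LHS = |0 + 1| = |1| = 1; 1 > -2 — holds

The relation is satisfied at x = 0.

Answer: Yes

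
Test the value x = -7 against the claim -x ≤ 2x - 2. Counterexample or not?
Substitute x = -7 into the relation:
x = -7: LHS = -(-7) = 7, RHS = 2·(-7) - 2 = -16; 7 ≤ -16 — FAILS

Since the claim fails at x = -7, this value is a counterexample.

Answer: Yes, x = -7 is a counterexample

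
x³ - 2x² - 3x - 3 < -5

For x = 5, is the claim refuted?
Substitute x = 5 into the relation:
x = 5: LHS = 5³ - 2·5² - 3·5 - 3 = 57; 57 < -5 — FAILS

Since the claim fails at x = 5, this value is a counterexample.

Answer: Yes, x = 5 is a counterexample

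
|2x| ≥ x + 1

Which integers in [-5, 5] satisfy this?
Holds for: {-5, -4, -3, -2, -1, 1, 2, 3, 4, 5}
Fails for: {0}

Answer: {-5, -4, -3, -2, -1, 1, 2, 3, 4, 5}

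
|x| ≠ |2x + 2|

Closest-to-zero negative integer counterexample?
Testing negative integers from -1 downward:
x = -1: LHS = |-1| = 1, RHS = |2·(-1) + 2| = |0| = 0; 1 ≠ 0 — holds
x = -2: LHS = |-2| = 2, RHS = |2·(-2) + 2| = |-2| = 2; 2 ≠ 2 — FAILS  ← closest negative counterexample to 0

Answer: x = -2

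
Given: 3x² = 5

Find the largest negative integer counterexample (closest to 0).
Testing negative integers from -1 downward:
x = -1: LHS = 3·(-1)² = 3; 3 = 5 — FAILS  ← closest negative counterexample to 0

Answer: x = -1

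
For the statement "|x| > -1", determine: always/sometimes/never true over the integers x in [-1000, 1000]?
An absolute value is never negative, so the left side is ≥ 0 for every x, while the right side is -1. Tightest case in [-1000, 1000] is x = 0:
x = 0: LHS = |0| = 0; 0 > -1 — holds
Hence LHS − RHS is never zero or negative, i.e. LHS > RHS throughout, so the relation holds for every integer in [-1000, 1000].

No counterexample exists.

Answer: Always true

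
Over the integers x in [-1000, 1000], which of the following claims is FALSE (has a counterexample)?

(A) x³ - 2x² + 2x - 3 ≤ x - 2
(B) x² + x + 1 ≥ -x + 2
(A) x = 2: LHS = 2³ - 2·2² + 2·2 - 3 = 1, RHS = 2 - 2 = 0; 1 ≤ 0 — FAILS
(B) x = 0: LHS = 0² + 0 + 1 = 1, RHS = -0 + 2 = 2; 1 ≥ 2 — FAILS

Answer: Both A and B are false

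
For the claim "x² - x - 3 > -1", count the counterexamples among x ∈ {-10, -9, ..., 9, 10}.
Counterexamples in [-10, 10]: {-1, 0, 1, 2}.

Counting them gives 4 values.

Answer: 4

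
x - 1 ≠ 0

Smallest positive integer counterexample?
Testing positive integers:
x = 1: LHS = 1 - 1 = 0; 0 ≠ 0 — FAILS  ← smallest positive counterexample

Answer: x = 1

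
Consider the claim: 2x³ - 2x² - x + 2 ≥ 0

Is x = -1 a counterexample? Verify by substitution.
Substitute x = -1 into the relation:
x = -1: LHS = 2·(-1)³ - 2·(-1)² - (-1) + 2 = -1; -1 ≥ 0 — FAILS

Since the claim fails at x = -1, this value is a counterexample.

Answer: Yes, x = -1 is a counterexample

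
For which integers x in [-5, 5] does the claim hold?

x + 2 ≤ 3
Holds for: {-5, -4, -3, -2, -1, 0, 1}
Fails for: {2, 3, 4, 5}

Answer: {-5, -4, -3, -2, -1, 0, 1}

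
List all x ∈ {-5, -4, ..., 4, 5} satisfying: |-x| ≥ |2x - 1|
Holds for: {1}
Fails for: {-5, -4, -3, -2, -1, 0, 2, 3, 4, 5}

Answer: {1}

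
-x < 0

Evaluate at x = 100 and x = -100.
x = 100: -100 < 0 — holds
x = -100: LHS = -(-100) = 100; 100 < 0 — FAILS

Answer: Partially: holds for x = 100, fails for x = -100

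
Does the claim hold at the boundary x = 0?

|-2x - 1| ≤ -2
x = 0: LHS = |-2·0 - 1| = |-1| = 1; 1 ≤ -2 — FAILS

The relation fails at x = 0, so x = 0 is a counterexample.

Answer: No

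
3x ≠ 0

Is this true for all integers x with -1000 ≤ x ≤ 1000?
The claim fails at x = 0:
x = 0: LHS = 3·0 = 0; 0 ≠ 0 — FAILS

Because a single integer refutes it, the statement is false.

Answer: False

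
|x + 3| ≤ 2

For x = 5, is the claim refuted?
Substitute x = 5 into the relation:
x = 5: LHS = |5 + 3| = |8| = 8; 8 ≤ 2 — FAILS

Since the claim fails at x = 5, this value is a counterexample.

Answer: Yes, x = 5 is a counterexample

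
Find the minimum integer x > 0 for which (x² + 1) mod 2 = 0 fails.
Testing positive integers:
x = 1: LHS = (1² + 1) mod 2 = 2 mod 2 = 0; 0 = 0 — holds
x = 2: LHS = (2² + 1) mod 2 = 5 mod 2 = 1; 1 = 0 — FAILS  ← smallest positive counterexample

Answer: x = 2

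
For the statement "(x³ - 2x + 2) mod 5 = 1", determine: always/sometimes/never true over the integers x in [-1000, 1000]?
Holds at x = 1: LHS = (1³ - 2·1 + 2) mod 5 = 1 mod 5 = 1; 1 = 1 — holds
Fails at x = 0: LHS = (0³ - 2·0 + 2) mod 5 = 2 mod 5 = 2; 2 = 1 — FAILS
It is satisfied by some integers in the range but not all.

Answer: Sometimes true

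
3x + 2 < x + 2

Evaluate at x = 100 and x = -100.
x = 100: LHS = 3·100 + 2 = 302, RHS = 100 + 2 = 102; 302 < 102 — FAILS
x = -100: LHS = 3·(-100) + 2 = -298, RHS = (-100) + 2 = -98; -298 < -98 — holds

Answer: Partially: fails for x = 100, holds for x = -100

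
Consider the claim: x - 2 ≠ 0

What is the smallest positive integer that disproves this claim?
Testing positive integers:
x = 1: LHS = 1 - 2 = -1; -1 ≠ 0 — holds
x = 2: LHS = 2 - 2 = 0; 0 ≠ 0 — FAILS  ← smallest positive counterexample

Answer: x = 2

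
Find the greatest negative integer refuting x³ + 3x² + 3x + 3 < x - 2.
Testing negative integers from -1 downward:
x = -1: LHS = (-1)³ + 3·(-1)² + 3·(-1) + 3 = 2, RHS = (-1) - 2 = -3; 2 < -3 — FAILS  ← closest negative counterexample to 0

Answer: x = -1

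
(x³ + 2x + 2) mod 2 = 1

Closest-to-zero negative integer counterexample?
Testing negative integers from -1 downward:
x = -1: LHS = ((-1)³ + 2·(-1) + 2) mod 2 = (-1) mod 2 = 1; 1 = 1 — holds
x = -2: LHS = ((-2)³ + 2·(-2) + 2) mod 2 = (-10) mod 2 = 0; 0 = 1 — FAILS  ← closest negative counterexample to 0

Answer: x = -2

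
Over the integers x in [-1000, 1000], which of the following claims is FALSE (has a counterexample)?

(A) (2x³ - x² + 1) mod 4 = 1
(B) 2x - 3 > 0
(A) x = 1: LHS = (2·1³ - 1² + 1) mod 4 = 2 mod 4 = 2; 2 = 1 — FAILS
(B) x = 0: LHS = 2·0 - 3 = -3; -3 > 0 — FAILS

Answer: Both A and B are false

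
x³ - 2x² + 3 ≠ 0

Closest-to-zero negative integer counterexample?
Testing negative integers from -1 downward:
x = -1: LHS = (-1)³ - 2·(-1)² + 3 = 0; 0 ≠ 0 — FAILS  ← closest negative counterexample to 0

Answer: x = -1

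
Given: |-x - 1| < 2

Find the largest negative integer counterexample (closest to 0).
Testing negative integers from -1 downward:
x = -1: LHS = |-(-1) - 1| = |0| = 0; 0 < 2 — holds
x = -2: LHS = |-(-2) - 1| = |1| = 1; 1 < 2 — holds
x = -3: LHS = |-(-3) - 1| = |2| = 2; 2 < 2 — FAILS  ← closest negative counterexample to 0

Answer: x = -3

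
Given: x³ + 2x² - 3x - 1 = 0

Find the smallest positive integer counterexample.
Testing positive integers:
x = 1: LHS = 1³ + 2·1² - 3·1 - 1 = -1; -1 = 0 — FAILS  ← smallest positive counterexample

Answer: x = 1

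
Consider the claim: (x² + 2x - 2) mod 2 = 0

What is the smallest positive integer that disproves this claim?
Testing positive integers:
x = 1: LHS = (1² + 2·1 - 2) mod 2 = 1 mod 2 = 1; 1 = 0 — FAILS  ← smallest positive counterexample

Answer: x = 1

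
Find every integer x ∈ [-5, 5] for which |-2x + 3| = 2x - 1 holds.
Holds for: {1}
Fails for: {-5, -4, -3, -2, -1, 0, 2, 3, 4, 5}

Answer: {1}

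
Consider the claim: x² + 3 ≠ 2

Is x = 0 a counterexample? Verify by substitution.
Substitute x = 0 into the relation:
x = 0: LHS = 0² + 3 = 3; 3 ≠ 2 — holds

The relation holds at x = 0, so it is not a counterexample.

Answer: No, x = 0 is not a counterexample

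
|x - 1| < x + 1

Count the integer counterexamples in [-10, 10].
Counterexamples in [-10, 10]: {-10, -9, -8, -7, -6, -5, -4, -3, -2, -1, 0}.

Counting them gives 11 values.

Answer: 11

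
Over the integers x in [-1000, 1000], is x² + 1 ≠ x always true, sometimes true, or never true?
Over all integers in [-1000, 1000], LHS − RHS is always positive; it is smallest at x = 0, where it equals 1:
x = 0: LHS = 0² + 1 = 1; 1 ≠ 0 — holds
At the ends of the range:
x = -1000: LHS = (-1000)² + 1 = 1000001; 1000001 ≠ -1000 — holds
x = 1000: LHS = 1000² + 1 = 1000001; 1000001 ≠ 1000 — holds
Hence LHS − RHS is never 0, i.e. the two sides are never equal, so the relation holds for every integer in [-1000, 1000].

No counterexample exists.

Answer: Always true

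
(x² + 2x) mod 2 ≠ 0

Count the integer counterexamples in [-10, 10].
Counterexamples in [-10, 10]: {-10, -8, -6, -4, -2, 0, 2, 4, 6, 8, 10}.

Counting them gives 11 values.

Answer: 11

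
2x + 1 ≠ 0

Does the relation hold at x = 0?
x = 0: LHS = 2·0 + 1 = 1; 1 ≠ 0 — holds

The relation is satisfied at x = 0.

Answer: Yes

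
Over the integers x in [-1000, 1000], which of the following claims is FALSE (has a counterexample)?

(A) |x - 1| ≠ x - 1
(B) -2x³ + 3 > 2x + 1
(A) x = 1: LHS = |1 - 1| = |0| = 0, RHS = 1 - 1 = 0; 0 ≠ 0 — FAILS
(B) x = 1: LHS = -2·1³ + 3 = 1, RHS = 2·1 + 1 = 3; 1 > 3 — FAILS

Answer: Both A and B are false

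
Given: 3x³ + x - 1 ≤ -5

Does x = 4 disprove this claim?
Substitute x = 4 into the relation:
x = 4: LHS = 3·4³ + 4 - 1 = 195; 195 ≤ -5 — FAILS

Since the claim fails at x = 4, this value is a counterexample.

Answer: Yes, x = 4 is a counterexample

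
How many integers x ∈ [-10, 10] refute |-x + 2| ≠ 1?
Counterexamples in [-10, 10]: {1, 3}.

Counting them gives 2 values.

Answer: 2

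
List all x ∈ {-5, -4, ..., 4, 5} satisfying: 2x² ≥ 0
Over all integers in [-5, 5], LHS − RHS is smallest at x = 0, where it equals 0:
x = 0: LHS = 2·0² = 0; 0 ≥ 0 — holds
At the ends of the range:
x = -5: LHS = 2·(-5)² = 50; 50 ≥ 0 — holds
x = 5: LHS = 2·5² = 50; 50 ≥ 0 — holds
Hence LHS − RHS is never negative, i.e. LHS ≥ RHS throughout, so the relation holds for every integer in [-5, 5].

Answer: All integers in [-5, 5]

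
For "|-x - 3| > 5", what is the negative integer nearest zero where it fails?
Testing negative integers from -1 downward:
x = -1: LHS = |-(-1) - 3| = |-2| = 2; 2 > 5 — FAILS  ← closest negative counterexample to 0

Answer: x = -1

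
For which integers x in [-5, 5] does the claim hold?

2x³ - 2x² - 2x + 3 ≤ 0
Holds for: {-5, -4, -3, -2}
Fails for: {-1, 0, 1, 2, 3, 4, 5}

Answer: {-5, -4, -3, -2}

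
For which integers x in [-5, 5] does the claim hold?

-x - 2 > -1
Holds for: {-5, -4, -3, -2}
Fails for: {-1, 0, 1, 2, 3, 4, 5}

Answer: {-5, -4, -3, -2}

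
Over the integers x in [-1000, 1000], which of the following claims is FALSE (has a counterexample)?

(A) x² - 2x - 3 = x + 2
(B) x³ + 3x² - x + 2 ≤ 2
(A) x = 0: LHS = 0² - 2·0 - 3 = -3, RHS = 0 + 2 = 2; -3 = 2 — FAILS
(B) x = 1: LHS = 1³ + 3·1² - 1 + 2 = 5; 5 ≤ 2 — FAILS

Answer: Both A and B are false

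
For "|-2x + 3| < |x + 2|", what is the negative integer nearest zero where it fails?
Testing negative integers from -1 downward:
x = -1: LHS = |-2·(-1) + 3| = |5| = 5, RHS = |(-1) + 2| = |1| = 1; 5 < 1 — FAILS  ← closest negative counterexample to 0

Answer: x = -1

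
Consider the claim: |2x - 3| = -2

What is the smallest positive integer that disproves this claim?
Testing positive integers:
x = 1: LHS = |2·1 - 3| = |-1| = 1; 1 = -2 — FAILS  ← smallest positive counterexample

Answer: x = 1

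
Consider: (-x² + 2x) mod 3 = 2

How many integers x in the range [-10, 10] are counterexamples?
Counterexamples in [-10, 10]: {-10, -9, -8, -7, -6, -5, -4, -3, -2, -1, 0, 1, 2, 3, 4, 5, 6, 7, 8, 9, 10}.

Counting them gives 21 values.

Answer: 21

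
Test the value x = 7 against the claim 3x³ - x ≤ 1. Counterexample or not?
Substitute x = 7 into the relation:
x = 7: LHS = 3·7³ - 7 = 1022; 1022 ≤ 1 — FAILS

Since the claim fails at x = 7, this value is a counterexample.

Answer: Yes, x = 7 is a counterexample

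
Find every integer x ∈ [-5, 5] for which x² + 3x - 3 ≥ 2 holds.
Holds for: {-5, 2, 3, 4, 5}
Fails for: {-4, -3, -2, -1, 0, 1}

Answer: {-5, 2, 3, 4, 5}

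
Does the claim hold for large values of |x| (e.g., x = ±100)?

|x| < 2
x = 100: LHS = |100| = 100; 100 < 2 — FAILS
x = -100: LHS = |-100| = 100; 100 < 2 — FAILS

Answer: No, fails for both x = 100 and x = -100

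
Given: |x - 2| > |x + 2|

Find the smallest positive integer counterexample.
Testing positive integers:
x = 1: LHS = |1 - 2| = |-1| = 1, RHS = |1 + 2| = |3| = 3; 1 > 3 — FAILS  ← smallest positive counterexample

Answer: x = 1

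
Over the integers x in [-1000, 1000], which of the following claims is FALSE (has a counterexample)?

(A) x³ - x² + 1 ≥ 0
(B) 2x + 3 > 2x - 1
(A) x = -1: LHS = (-1)³ - (-1)² + 1 = -1; -1 ≥ 0 — FAILS

(B) Over all integers in [-1000, 1000], LHS − RHS is smallest at x = 0, where it equals 4:
x = 0: LHS = 2·0 + 3 = 3, RHS = 2·0 - 1 = -1; 3 > -1 — holds
At the ends of the range:
x = -1000: LHS = 2·(-1000) + 3 = -1997, RHS = 2·(-1000) - 1 = -2001; -1997 > -2001 — holds
x = 1000: LHS = 2·1000 + 3 = 2003, RHS = 2·1000 - 1 = 1999; 2003 > 1999 — holds
Hence LHS − RHS is never zero or negative, i.e. LHS > RHS throughout, so the relation holds for every integer in [-1000, 1000].

Only (A) has a counterexample.

Answer: A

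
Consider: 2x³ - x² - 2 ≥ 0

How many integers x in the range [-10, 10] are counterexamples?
Counterexamples in [-10, 10]: {-10, -9, -8, -7, -6, -5, -4, -3, -2, -1, 0, 1}.

Counting them gives 12 values.

Answer: 12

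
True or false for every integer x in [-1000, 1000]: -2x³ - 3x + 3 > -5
The claim fails at x = 2:
x = 2: LHS = -2·2³ - 3·2 + 3 = -19; -19 > -5 — FAILS

Because a single integer refutes it, the statement is false.

Answer: False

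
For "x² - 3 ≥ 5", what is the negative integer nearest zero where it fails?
Testing negative integers from -1 downward:
x = -1: LHS = (-1)² - 3 = -2; -2 ≥ 5 — FAILS  ← closest negative counterexample to 0

Answer: x = -1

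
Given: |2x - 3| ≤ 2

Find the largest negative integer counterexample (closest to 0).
Testing negative integers from -1 downward:
x = -1: LHS = |2·(-1) - 3| = |-5| = 5; 5 ≤ 2 — FAILS  ← closest negative counterexample to 0

Answer: x = -1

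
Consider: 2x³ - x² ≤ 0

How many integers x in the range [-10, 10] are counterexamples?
Counterexamples in [-10, 10]: {1, 2, 3, 4, 5, 6, 7, 8, 9, 10}.

Counting them gives 10 values.

Answer: 10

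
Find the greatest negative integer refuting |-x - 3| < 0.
Testing negative integers from -1 downward:
x = -1: LHS = |-(-1) - 3| = |-2| = 2; 2 < 0 — FAILS  ← closest negative counterexample to 0

Answer: x = -1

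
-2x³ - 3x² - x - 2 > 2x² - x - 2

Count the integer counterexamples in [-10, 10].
Counterexamples in [-10, 10]: {-2, -1, 0, 1, 2, 3, 4, 5, 6, 7, 8, 9, 10}.

Counting them gives 13 values.

Answer: 13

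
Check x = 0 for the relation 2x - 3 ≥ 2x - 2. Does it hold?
x = 0: LHS = 2·0 - 3 = -3, RHS = 2·0 - 2 = -2; -3 ≥ -2 — FAILS

The relation fails at x = 0, so x = 0 is a counterexample.

Answer: No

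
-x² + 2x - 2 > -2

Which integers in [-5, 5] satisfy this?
Holds for: {1}
Fails for: {-5, -4, -3, -2, -1, 0, 2, 3, 4, 5}

Answer: {1}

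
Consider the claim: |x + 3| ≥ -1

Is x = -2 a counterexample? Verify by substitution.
Substitute x = -2 into the relation:
x = -2: LHS = |(-2) + 3| = |1| = 1; 1 ≥ -1 — holds

The relation holds at x = -2, so it is not a counterexample.

Answer: No, x = -2 is not a counterexample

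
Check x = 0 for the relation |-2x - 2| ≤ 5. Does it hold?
x = 0: LHS = |-2·0 - 2| = |-2| = 2; 2 ≤ 5 — holds

The relation is satisfied at x = 0.

Answer: Yes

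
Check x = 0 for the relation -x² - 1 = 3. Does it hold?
x = 0: LHS = -0² - 1 = -1; -1 = 3 — FAILS

The relation fails at x = 0, so x = 0 is a counterexample.

Answer: No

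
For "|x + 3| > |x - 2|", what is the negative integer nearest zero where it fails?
Testing negative integers from -1 downward:
x = -1: LHS = |(-1) + 3| = |2| = 2, RHS = |(-1) - 2| = |-3| = 3; 2 > 3 — FAILS  ← closest negative counterexample to 0

Answer: x = -1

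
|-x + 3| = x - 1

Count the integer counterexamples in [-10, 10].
Counterexamples in [-10, 10]: {-10, -9, -8, -7, -6, -5, -4, -3, -2, -1, 0, 1, 3, 4, 5, 6, 7, 8, 9, 10}.

Counting them gives 20 values.

Answer: 20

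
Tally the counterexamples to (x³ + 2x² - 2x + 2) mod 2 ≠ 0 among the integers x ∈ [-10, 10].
Counterexamples in [-10, 10]: {-10, -8, -6, -4, -2, 0, 2, 4, 6, 8, 10}.

Counting them gives 11 values.

Answer: 11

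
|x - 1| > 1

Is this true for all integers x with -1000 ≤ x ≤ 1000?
The claim fails at x = 0:
x = 0: LHS = |0 - 1| = |-1| = 1; 1 > 1 — FAILS

Because a single integer refutes it, the statement is false.

Answer: False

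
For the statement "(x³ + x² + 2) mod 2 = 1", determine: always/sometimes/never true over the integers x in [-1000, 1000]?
For a polynomial with integer coefficients, its value mod 2 depends only on x mod 2, so it suffices to check one representative of each residue class, x = 0, 1:
x = 0: LHS = (0³ + 0² + 2) mod 2 = 2 mod 2 = 0; 0 = 1 — FAILS
x = 1: LHS = (1³ + 1² + 2) mod 2 = 4 mod 2 = 0; 0 = 1 — FAILS
The relation fails in every residue class, so the claimed relation (=) fails for every integer in [-1000, 1000].

No integer in the range satisfies it.

Answer: Never true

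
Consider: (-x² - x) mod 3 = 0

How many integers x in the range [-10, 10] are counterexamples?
Counterexamples in [-10, 10]: {-8, -5, -2, 1, 4, 7, 10}.

Counting them gives 7 values.

Answer: 7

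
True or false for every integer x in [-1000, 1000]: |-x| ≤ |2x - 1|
Over all integers in [-1000, 1000], LHS − RHS is largest at x = 1, where it equals 0:
x = 1: LHS = |-1| = 1, RHS = |2·1 - 1| = |1| = 1; 1 ≤ 1 — holds
At the ends of the range:
x = -1000: LHS = |-(-1000)| = |1000| = 1000, RHS = |2·(-1000) - 1| = |-2001| = 2001; 1000 ≤ 2001 — holds
x = 1000: LHS = |-1000| = 1000, RHS = |2·1000 - 1| = |1999| = 1999; 1000 ≤ 1999 — holds
Hence LHS − RHS is never positive, i.e. LHS ≤ RHS throughout, so the relation holds for every integer in [-1000, 1000].

No counterexample exists.

Answer: True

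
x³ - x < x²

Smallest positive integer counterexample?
Testing positive integers:
x = 1: LHS = 1³ - 1 = 0, RHS = 1² = 1; 0 < 1 — holds
x = 2: LHS = 2³ - 2 = 6, RHS = 2² = 4; 6 < 4 — FAILS  ← smallest positive counterexample

Answer: x = 2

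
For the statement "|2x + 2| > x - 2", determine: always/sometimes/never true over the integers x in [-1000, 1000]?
Over all integers in [-1000, 1000], LHS − RHS is smallest at x = -1, where it equals 3:
x = -1: LHS = |2·(-1) + 2| = |0| = 0, RHS = (-1) - 2 = -3; 0 > -3 — holds
At the ends of the range:
x = -1000: LHS = |2·(-1000) + 2| = |-1998| = 1998, RHS = (-1000) - 2 = -1002; 1998 > -1002 — holds
x = 1000: LHS = |2·1000 + 2| = |2002| = 2002, RHS = 1000 - 2 = 998; 2002 > 998 — holds
Hence LHS − RHS is never zero or negative, i.e. LHS > RHS throughout, so the relation holds for every integer in [-1000, 1000].

No counterexample exists.

Answer: Always true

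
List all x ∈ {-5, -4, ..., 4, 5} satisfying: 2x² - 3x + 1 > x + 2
Holds for: {-5, -4, -3, -2, -1, 3, 4, 5}
Fails for: {0, 1, 2}

Answer: {-5, -4, -3, -2, -1, 3, 4, 5}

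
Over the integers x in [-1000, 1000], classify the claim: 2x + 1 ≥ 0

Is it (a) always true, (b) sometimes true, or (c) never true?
Holds at x = 0: LHS = 2·0 + 1 = 1; 1 ≥ 0 — holds
Fails at x = -1: LHS = 2·(-1) + 1 = -1; -1 ≥ 0 — FAILS
It is satisfied by some integers in the range but not all.

Answer: Sometimes true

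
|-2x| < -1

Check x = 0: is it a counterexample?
Substitute x = 0 into the relation:
x = 0: LHS = |-2·0| = |0| = 0; 0 < -1 — FAILS

Since the claim fails at x = 0, this value is a counterexample.

Answer: Yes, x = 0 is a counterexample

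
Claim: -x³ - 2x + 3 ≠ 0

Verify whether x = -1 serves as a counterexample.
Substitute x = -1 into the relation:
x = -1: LHS = -(-1)³ - 2·(-1) + 3 = 6; 6 ≠ 0 — holds

The claim holds here, so x = -1 is not a counterexample. (A counterexample exists elsewhere, e.g. x = 1.)

Answer: No, x = -1 is not a counterexample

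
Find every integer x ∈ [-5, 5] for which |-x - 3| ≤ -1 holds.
An absolute value is never negative, so the left side is ≥ 0 for every x, while the right side is -1. Tightest case in [-5, 5] is x = -3:
x = -3: LHS = |-(-3) - 3| = |0| = 0; 0 ≤ -1 — FAILS
Hence LHS − RHS is never zero or negative, i.e. LHS > RHS throughout, so the claimed relation (≤) fails for every integer in [-5, 5].

Answer: None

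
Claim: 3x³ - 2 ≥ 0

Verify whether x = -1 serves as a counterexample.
Substitute x = -1 into the relation:
x = -1: LHS = 3·(-1)³ - 2 = -5; -5 ≥ 0 — FAILS

Since the claim fails at x = -1, this value is a counterexample.

Answer: Yes, x = -1 is a counterexample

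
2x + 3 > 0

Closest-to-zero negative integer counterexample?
Testing negative integers from -1 downward:
x = -1: LHS = 2·(-1) + 3 = 1; 1 > 0 — holds
x = -2: LHS = 2·(-2) + 3 = -1; -1 > 0 — FAILS  ← closest negative counterexample to 0

Answer: x = -2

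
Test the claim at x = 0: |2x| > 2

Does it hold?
x = 0: LHS = |2·0| = |0| = 0; 0 > 2 — FAILS

The relation fails at x = 0, so x = 0 is a counterexample.

Answer: No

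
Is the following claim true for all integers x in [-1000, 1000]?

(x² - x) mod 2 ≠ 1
For a polynomial with integer coefficients, its value mod 2 depends only on x mod 2, so it suffices to check one representative of each residue class, x = 0, 1:
x = 0: LHS = (0² - 0) mod 2 = 0 mod 2 = 0; 0 ≠ 1 — holds
x = 1: LHS = (1² - 1) mod 2 = 0 mod 2 = 0; 0 ≠ 1 — holds
The relation holds in every residue class, so the relation holds for every integer in [-1000, 1000].

No counterexample exists.

Answer: True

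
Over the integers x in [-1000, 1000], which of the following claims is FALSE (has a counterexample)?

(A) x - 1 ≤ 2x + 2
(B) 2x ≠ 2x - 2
(A) x = -4: LHS = (-4) - 1 = -5, RHS = 2·(-4) + 2 = -6; -5 ≤ -6 — FAILS

(B) Over all integers in [-1000, 1000], LHS − RHS is always positive; it is smallest at x = 0, where it equals 2:
x = 0: LHS = 2·0 = 0, RHS = 2·0 - 2 = -2; 0 ≠ -2 — holds
At the ends of the range:
x = -1000: LHS = 2·(-1000) = -2000, RHS = 2·(-1000) - 2 = -2002; -2000 ≠ -2002 — holds
x = 1000: LHS = 2·1000 = 2000, RHS = 2·1000 - 2 = 1998; 2000 ≠ 1998 — holds
Hence LHS − RHS is never 0, i.e. the two sides are never equal, so the relation holds for every integer in [-1000, 1000].

Only (A) has a counterexample.

Answer: A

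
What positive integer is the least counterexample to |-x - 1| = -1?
Testing positive integers:
x = 1: LHS = |-1 - 1| = |-2| = 2; 2 = -1 — FAILS  ← smallest positive counterexample

Answer: x = 1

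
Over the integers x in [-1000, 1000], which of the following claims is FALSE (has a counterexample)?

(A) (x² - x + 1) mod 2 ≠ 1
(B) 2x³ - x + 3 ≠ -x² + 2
(A) x = 0: LHS = (0² - 0 + 1) mod 2 = 1 mod 2 = 1; 1 ≠ 1 — FAILS

(B) Track d = LHS − RHS over the integers in [-1000, 1000]. Equality would need d = 0, but d changes sign only between consecutive integers, jumping over 0:
x = -2: LHS = 2·(-2)³ - (-2) + 3 = -11, RHS = -(-2)² + 2 = -2; -11 ≠ -2 — holds  (d = -9)
x = -1: LHS = 2·(-1)³ - (-1) + 3 = 2, RHS = -(-1)² + 2 = 1; 2 ≠ 1 — holds  (d = 1)
Away from these crossings d keeps a constant sign, and checking every integer in [-1000, 1000] confirms d ≠ 0 throughout. Hence the two sides are never equal, so the relation holds for every integer in [-1000, 1000].

Only (A) has a counterexample.

Answer: A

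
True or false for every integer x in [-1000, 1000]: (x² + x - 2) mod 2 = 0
For a polynomial with integer coefficients, its value mod 2 depends only on x mod 2, so it suffices to check one representative of each residue class, x = 0, 1:
x = 0: LHS = (0² + 0 - 2) mod 2 = (-2) mod 2 = 0; 0 = 0 — holds
x = 1: LHS = (1² + 1 - 2) mod 2 = 0 mod 2 = 0; 0 = 0 — holds
The relation holds in every residue class, so the relation holds for every integer in [-1000, 1000].

No counterexample exists.

Answer: True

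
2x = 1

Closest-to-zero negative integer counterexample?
Testing negative integers from -1 downward:
x = -1: LHS = 2·(-1) = -2; -2 = 1 — FAILS  ← closest negative counterexample to 0

Answer: x = -1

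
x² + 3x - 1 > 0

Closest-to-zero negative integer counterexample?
Testing negative integers from -1 downward:
x = -1: LHS = (-1)² + 3·(-1) - 1 = -3; -3 > 0 — FAILS  ← closest negative counterexample to 0

Answer: x = -1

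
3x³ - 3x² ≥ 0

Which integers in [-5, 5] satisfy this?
Holds for: {0, 1, 2, 3, 4, 5}
Fails for: {-5, -4, -3, -2, -1}

Answer: {0, 1, 2, 3, 4, 5}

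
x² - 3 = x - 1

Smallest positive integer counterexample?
Testing positive integers:
x = 1: LHS = 1² - 3 = -2, RHS = 1 - 1 = 0; -2 = 0 — FAILS  ← smallest positive counterexample

Answer: x = 1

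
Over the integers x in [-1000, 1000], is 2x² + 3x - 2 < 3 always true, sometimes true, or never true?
Holds at x = 0: LHS = 2·0² + 3·0 - 2 = -2; -2 < 3 — holds
Fails at x = 1: LHS = 2·1² + 3·1 - 2 = 3; 3 < 3 — FAILS
It is satisfied by some integers in the range but not all.

Answer: Sometimes true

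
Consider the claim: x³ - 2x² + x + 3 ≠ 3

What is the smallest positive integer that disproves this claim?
Testing positive integers:
x = 1: LHS = 1³ - 2·1² + 1 + 3 = 3; 3 ≠ 3 — FAILS  ← smallest positive counterexample

Answer: x = 1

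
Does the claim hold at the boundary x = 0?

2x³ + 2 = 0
x = 0: LHS = 2·0³ + 2 = 2; 2 = 0 — FAILS

The relation fails at x = 0, so x = 0 is a counterexample.

Answer: No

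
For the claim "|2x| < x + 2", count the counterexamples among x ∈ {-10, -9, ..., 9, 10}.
Counterexamples in [-10, 10]: {-10, -9, -8, -7, -6, -5, -4, -3, -2, -1, 2, 3, 4, 5, 6, 7, 8, 9, 10}.

Counting them gives 19 values.

Answer: 19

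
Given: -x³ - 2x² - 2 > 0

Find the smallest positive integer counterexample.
Testing positive integers:
x = 1: LHS = -1³ - 2·1² - 2 = -5; -5 > 0 — FAILS  ← smallest positive counterexample

Answer: x = 1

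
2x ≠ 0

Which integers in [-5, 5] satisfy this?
Holds for: {-5, -4, -3, -2, -1, 1, 2, 3, 4, 5}
Fails for: {0}

Answer: {-5, -4, -3, -2, -1, 1, 2, 3, 4, 5}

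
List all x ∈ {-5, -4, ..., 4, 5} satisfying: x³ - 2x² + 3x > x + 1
Holds for: {2, 3, 4, 5}
Fails for: {-5, -4, -3, -2, -1, 0, 1}

Answer: {2, 3, 4, 5}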